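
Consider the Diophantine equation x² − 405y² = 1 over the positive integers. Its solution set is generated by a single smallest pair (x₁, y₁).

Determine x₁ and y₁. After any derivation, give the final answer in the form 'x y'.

[20; 8,40] for √405; ℓ=2 ⇒ convergent index 1
k=0  a_k=20  p_k/q_k = 20/1
k=1  a_k=8  p_k/q_k = 161/8
fundamental: x₁=161, y₁=8  (since 25921 − 405·64 = 1)

161 8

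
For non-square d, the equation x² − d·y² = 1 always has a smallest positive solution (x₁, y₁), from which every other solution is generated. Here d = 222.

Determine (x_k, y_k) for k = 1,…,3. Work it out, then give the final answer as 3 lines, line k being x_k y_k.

149 10
44401 2980
13231349 888030

√222 = [14; 1,8,1,28, …], period ℓ=4 (even) → k=3
k=0  a_k=14  p_k/q_k = 14/1
…
k=2  a_k=8  p_k/q_k = 134/9
k=3  a_k=1  p_k/q_k = 149/10
fundamental: x₁=149, y₁=10  (since 22201 − 222·100 = 1)
n=2: (149,10)∘(149,10) = (149·149+222·10·10, 149·10+10·149) = (44401,2980)
n=3: (44401,2980)∘(149,10) = (149·44401+222·10·2980, 149·2980+10·44401) = (13231349,888030)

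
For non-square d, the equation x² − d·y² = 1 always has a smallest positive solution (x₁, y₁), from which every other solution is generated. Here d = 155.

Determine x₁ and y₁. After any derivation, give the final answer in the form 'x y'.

249 20

d=155: √d = [12; 2,4,2,24] (ℓ=4, even), read p_3/q_3
k=0  a_k=12  p_k/q_k = 12/1
k=1  a_k=2  p_k/q_k = 25/2
k=2  a_k=4  p_k/q_k = 112/9
k=3  a_k=2  p_k/q_k = 249/20
→ (249, 20).  Check: 249²=62001, 155·20²=62000, difference 1.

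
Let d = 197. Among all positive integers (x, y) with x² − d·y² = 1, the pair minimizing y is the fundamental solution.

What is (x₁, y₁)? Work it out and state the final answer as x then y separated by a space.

d=197: √d = [14; 28] (ℓ=1, odd), read p_1/q_1
step 0: (14, 1)  from 14·(1,0) + (0,1)
step 1: (393, 28)  from 28·(14,1) + (1,0)
→ (393, 28).  Check: 393²=154449, 197·28²=154448, difference 1.

393 28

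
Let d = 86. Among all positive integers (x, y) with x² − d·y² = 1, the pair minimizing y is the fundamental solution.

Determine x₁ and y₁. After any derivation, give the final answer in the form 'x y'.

10405 1122

[9; 3,1,1,1,8,1,1,1,3,18] for √86; ℓ=10 ⇒ convergent index 9
k=0  a_k=9  p_k/q_k = 9/1
…
k=2  a_k=1  p_k/q_k = 37/4
…
k=4  a_k=1  p_k/q_k = 102/11
…
k=6  a_k=1  p_k/q_k = 983/106
…
k=8  a_k=1  p_k/q_k = 2847/307
k=9  a_k=3  p_k/q_k = 10405/1122
(x₁, y₁) = (10405, 1122);  10405² − 86·1122² = 1 ✓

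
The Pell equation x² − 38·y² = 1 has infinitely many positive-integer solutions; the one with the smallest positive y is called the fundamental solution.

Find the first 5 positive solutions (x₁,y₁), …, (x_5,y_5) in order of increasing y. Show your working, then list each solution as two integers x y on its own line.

37 6
2737 444
202501 32850
14982337 2430456
1108490437 179820894

[6; 6,12] for √38; ℓ=2 ⇒ convergent index 1
k=0  a_k=6  p_k/q_k = 6/1
k=1  a_k=6  p_k/q_k = 37/6
→ (37, 6).  Check: 37²=1369, 38·6²=1368, difference 1.
(x_2, y_2) = (37·37 + 38·6·6, 37·6 + 6·37) = (2737, 444)
(x_3, y_3) = (37·2737 + 38·6·444, 37·444 + 6·2737) = (202501, 32850)
(x_4, y_4) = (37·202501 + 38·6·32850, 37·32850 + 6·202501) = (14982337, 2430456)
(x_5, y_5) = (37·14982337 + 38·6·2430456, 37·2430456 + 6·14982337) = (1108490437, 179820894)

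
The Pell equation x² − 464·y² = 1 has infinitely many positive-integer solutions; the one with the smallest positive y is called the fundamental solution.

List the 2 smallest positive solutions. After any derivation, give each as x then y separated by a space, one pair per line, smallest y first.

9801 455
192119201 8918910

√464 = [21; 1,1,5,1,1,1,5,1,1,42, …], period ℓ=10 (even) → k=9
step 0: (21, 1)  from 21·(1,0) + (0,1)
step 1: (22, 1)  from 1·(21,1) + (1,0)
step 2: (43, 2)  from 1·(22,1) + (21,1)
step 3: (237, 11)  from 5·(43,2) + (22,1)
step 4: (280, 13)  from 1·(237,11) + (43,2)
step 5: (517, 24)  from 1·(280,13) + (237,11)
step 6: (797, 37)  from 1·(517,24) + (280,13)
step 7: (4502, 209)  from 5·(797,37) + (517,24)
step 8: (5299, 246)  from 1·(4502,209) + (797,37)
step 9: (9801, 455)  from 1·(5299,246) + (4502,209)
→ (9801, 455).  Check: 9801²=96059601, 464·455²=96059600, difference 1.
k=2:  x_2 = 9801·9801+464·455·455 = 192119201,  y_2 = 9801·455+455·9801 = 8918910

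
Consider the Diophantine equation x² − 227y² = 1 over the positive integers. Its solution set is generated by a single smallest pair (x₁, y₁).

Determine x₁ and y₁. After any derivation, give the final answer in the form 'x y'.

226 15

d=227: √d = [15; 15,30] (ℓ=2, even), read p_1/q_1
k=0  a_k=15  p_k/q_k = 15/1
k=1  a_k=15  p_k/q_k = 226/15
→ (226, 15).  Check: 226²=51076, 227·15²=51075, difference 1.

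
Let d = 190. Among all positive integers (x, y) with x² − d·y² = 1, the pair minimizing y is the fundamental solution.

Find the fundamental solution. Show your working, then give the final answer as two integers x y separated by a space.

52021 3774

d=190: √d = [13; 1,3,1,1,1,…,3,1,26] (ℓ=14, even), read p_13/q_13
a_0=13:  p_0=13·1+0=13,  q_0=13·0+1=1
…
a_2=3:  p_2=3·14+13=55,  q_2=3·1+1=4
…
a_5=1:  p_5=1·124+69=193,  q_5=1·9+5=14
…
a_9=1:  p_9=1·2936+1213=4149,  q_9=1·213+88=301
a_10=1:  p_10=1·4149+2936=7085,  q_10=1·301+213=514
a_11=1:  p_11=1·7085+4149=11234,  q_11=1·514+301=815
a_12=3:  p_12=3·11234+7085=40787,  q_12=3·815+514=2959
a_13=1:  p_13=1·40787+11234=52021,  q_13=1·2959+815=3774
→ (52021, 3774).  Check: 52021²=2706184441, 190·3774²=2706184440, difference 1.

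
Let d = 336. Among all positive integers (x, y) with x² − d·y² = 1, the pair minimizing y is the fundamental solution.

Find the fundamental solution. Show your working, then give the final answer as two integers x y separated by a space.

√336 → a₀=18, period (3,36); ℓ=2 even so k=1
k=0  a_k=18  p_k/q_k = 18/1
k=1  a_k=3  p_k/q_k = 55/3
fundamental: x₁=55, y₁=3  (since 3025 − 336·9 = 1)

55 3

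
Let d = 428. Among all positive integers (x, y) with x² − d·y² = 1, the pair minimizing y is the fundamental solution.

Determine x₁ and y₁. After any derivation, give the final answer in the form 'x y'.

d=428: √d = [20; 1,2,4,1,5,10,5,1,4,2,1,40] (ℓ=12, even), read p_11/q_11
k=0  a_k=20  p_k/q_k = 20/1
…
k=2  a_k=2  p_k/q_k = 62/3
k=3  a_k=4  p_k/q_k = 269/13
k=4  a_k=1  p_k/q_k = 331/16
k=5  a_k=5  p_k/q_k = 1924/93
…
k=7  a_k=5  p_k/q_k = 99779/4823
k=8  a_k=1  p_k/q_k = 119350/5769
…
k=10  a_k=2  p_k/q_k = 1273708/61567
k=11  a_k=1  p_k/q_k = 1850887/89466
fundamental: x₁=1850887, y₁=89466  (since 3425782686769 − 428·8004165156 = 1)

1850887 89466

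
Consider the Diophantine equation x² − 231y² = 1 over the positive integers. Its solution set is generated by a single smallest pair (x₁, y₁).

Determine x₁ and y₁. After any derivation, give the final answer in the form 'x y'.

76 5

d=231: √d = [15; 5,30] (ℓ=2, even), read p_1/q_1
a_0=15:  p_0=15·1+0=15,  q_0=15·0+1=1
a_1=5:  p_1=5·15+1=76,  q_1=5·1+0=5
fundamental: x₁=76, y₁=5  (since 5776 − 231·25 = 1)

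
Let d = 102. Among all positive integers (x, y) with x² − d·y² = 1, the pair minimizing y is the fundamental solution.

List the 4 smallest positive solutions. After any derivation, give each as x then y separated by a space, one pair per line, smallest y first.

101 10
20401 2020
4120901 408030
832401601 82420040

[10; 10,20] for √102; ℓ=2 ⇒ convergent index 1
i=0: a=10 ⇒ p=10, q=1
i=1: a=10 ⇒ p=101, q=10
fundamental: x₁=101, y₁=10  (since 10201 − 102·100 = 1)
(101+10√102)^2 = 20401 + 2020√102
(101+10√102)^3 = 4120901 + 408030√102
(101+10√102)^4 = 832401601 + 82420040√102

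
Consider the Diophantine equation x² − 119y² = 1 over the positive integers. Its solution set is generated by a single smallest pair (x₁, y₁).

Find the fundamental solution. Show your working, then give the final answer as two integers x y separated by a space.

d=119: √d = [10; 1,9,1,20] (ℓ=4, even), read p_3/q_3
i=0: a=10 ⇒ p=10, q=1
…
i=2: a=9 ⇒ p=109, q=10
i=3: a=1 ⇒ p=120, q=11
(x₁, y₁) = (120, 11);  120² − 119·11² = 1 ✓

120 11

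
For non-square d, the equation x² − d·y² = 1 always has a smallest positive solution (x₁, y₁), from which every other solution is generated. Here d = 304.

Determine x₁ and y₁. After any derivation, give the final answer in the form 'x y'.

57799 3315

√304 → a₀=17, period (2,3,2,1,1,1,1,1,2,3,2,34); ℓ=12 even so k=11
i=0: a=17 ⇒ p=17, q=1
…
i=5: a=1 ⇒ p=680, q=39
…
i=8: a=1 ⇒ p=2842, q=163
…
i=10: a=3 ⇒ p=25177, q=1444
i=11: a=2 ⇒ p=57799, q=3315
→ (57799, 3315).  Check: 57799²=3340724401, 304·3315²=3340724400, difference 1.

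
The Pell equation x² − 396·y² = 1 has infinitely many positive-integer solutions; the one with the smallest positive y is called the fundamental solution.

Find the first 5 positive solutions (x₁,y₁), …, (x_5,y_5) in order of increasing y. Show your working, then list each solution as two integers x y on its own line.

d=396: √d = [19; 1,8,1,38] (ℓ=4, even), read p_3/q_3
step 0: (19, 1)  from 19·(1,0) + (0,1)
…
step 2: (179, 9)  from 8·(20,1) + (19,1)
step 3: (199, 10)  from 1·(179,9) + (20,1)
fundamental: x₁=199, y₁=10  (since 39601 − 396·100 = 1)
(199+10√396)^2 = 79201 + 3980√396
(199+10√396)^3 = 31521799 + 1584030√396
(199+10√396)^4 = 12545596801 + 630439960√396
(199+10√396)^5 = 4993116004999 + 250913520050√396

199 10
79201 3980
31521799 1584030
12545596801 630439960
4993116004999 250913520050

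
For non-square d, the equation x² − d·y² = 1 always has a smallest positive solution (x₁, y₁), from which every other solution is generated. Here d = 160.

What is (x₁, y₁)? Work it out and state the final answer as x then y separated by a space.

721 57

√160 = [12; 1,1,1,5,1,1,1,24, …], period ℓ=8 (even) → k=7
step 0: (12, 1)  from 12·(1,0) + (0,1)
…
step 2: (25, 2)  from 1·(13,1) + (12,1)
…
step 5: (253, 20)  from 1·(215,17) + (38,3)
step 6: (468, 37)  from 1·(253,20) + (215,17)
step 7: (721, 57)  from 1·(468,37) + (253,20)
→ (721, 57).  Check: 721²=519841, 160·57²=519840, difference 1.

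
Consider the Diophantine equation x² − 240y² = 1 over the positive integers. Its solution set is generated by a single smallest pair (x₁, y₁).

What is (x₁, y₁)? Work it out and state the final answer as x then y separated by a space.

[15; 2,30] for √240; ℓ=2 ⇒ convergent index 1
step 0: (15, 1)  from 15·(1,0) + (0,1)
step 1: (31, 2)  from 2·(15,1) + (1,0)
fundamental: x₁=31, y₁=2  (since 961 − 240·4 = 1)

31 2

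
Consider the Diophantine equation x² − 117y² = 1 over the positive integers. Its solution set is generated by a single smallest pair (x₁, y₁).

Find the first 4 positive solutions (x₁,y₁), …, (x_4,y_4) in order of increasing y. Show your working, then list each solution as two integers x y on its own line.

d=117: √d = [10; 1,4,2,4,1,20] (ℓ=6, even), read p_5/q_5
step 0: (10, 1)  from 10·(1,0) + (0,1)
…
step 2: (54, 5)  from 4·(11,1) + (10,1)
…
step 4: (530, 49)  from 4·(119,11) + (54,5)
step 5: (649, 60)  from 1·(530,49) + (119,11)
(x₁, y₁) = (649, 60);  649² − 117·60² = 1 ✓
(649+60√117)^2 = 842401 + 77880√117
(649+60√117)^3 = 1093435849 + 101088180√117
(649+60√117)^4 = 1419278889601 + 131212379760√117

649 60
842401 77880
1093435849 101088180
1419278889601 131212379760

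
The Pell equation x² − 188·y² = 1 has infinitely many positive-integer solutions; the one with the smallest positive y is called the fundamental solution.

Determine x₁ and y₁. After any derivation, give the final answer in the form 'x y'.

d=188: √d = [13; 1,2,2,6,2,2,1,26] (ℓ=8, even), read p_7/q_7
k=0  a_k=13  p_k/q_k = 13/1
k=1  a_k=1  p_k/q_k = 14/1
…
k=3  a_k=2  p_k/q_k = 96/7
…
k=5  a_k=2  p_k/q_k = 1330/97
k=6  a_k=2  p_k/q_k = 3277/239
k=7  a_k=1  p_k/q_k = 4607/336
fundamental: x₁=4607, y₁=336  (since 21224449 − 188·112896 = 1)

4607 336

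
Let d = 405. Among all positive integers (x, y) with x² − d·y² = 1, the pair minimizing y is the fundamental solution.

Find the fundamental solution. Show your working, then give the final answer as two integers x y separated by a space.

161 8

√405 = [20; 8,40, …], period ℓ=2 (even) → k=1
k=0  a_k=20  p_k/q_k = 20/1
k=1  a_k=8  p_k/q_k = 161/8
fundamental: x₁=161, y₁=8  (since 25921 − 405·64 = 1)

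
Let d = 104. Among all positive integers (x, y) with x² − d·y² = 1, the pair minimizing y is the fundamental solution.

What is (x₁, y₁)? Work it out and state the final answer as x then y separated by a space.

√104 = [10; 5,20, …], period ℓ=2 (even) → k=1
k=0  a_k=10  p_k/q_k = 10/1
k=1  a_k=5  p_k/q_k = 51/5
(x₁, y₁) = (51, 5);  51² − 104·5² = 1 ✓

51 5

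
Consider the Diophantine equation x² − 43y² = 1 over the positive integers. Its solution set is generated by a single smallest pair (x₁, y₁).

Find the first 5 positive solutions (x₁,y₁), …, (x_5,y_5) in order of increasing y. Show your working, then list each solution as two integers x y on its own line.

√43 = [6; 1,1,3,1,5,1,3,1,1,12, …], period ℓ=10 (even) → k=9
a_0=6:  p_0=6·1+0=6,  q_0=6·0+1=1
a_1=1:  p_1=1·6+1=7,  q_1=1·1+0=1
a_2=1:  p_2=1·7+6=13,  q_2=1·1+1=2
…
a_4=1:  p_4=1·46+13=59,  q_4=1·7+2=9
a_5=5:  p_5=5·59+46=341,  q_5=5·9+7=52
a_6=1:  p_6=1·341+59=400,  q_6=1·52+9=61
a_7=3:  p_7=3·400+341=1541,  q_7=3·61+52=235
a_8=1:  p_8=1·1541+400=1941,  q_8=1·235+61=296
a_9=1:  p_9=1·1941+1541=3482,  q_9=1·296+235=531
fundamental: x₁=3482, y₁=531  (since 12124324 − 43·281961 = 1)
(x_2, y_2) = (3482·3482 + 43·531·531, 3482·531 + 531·3482) = (24248647, 3697884)
(x_3, y_3) = (3482·24248647 + 43·531·3697884, 3482·3697884 + 531·24248647) = (168867574226, 25752063645)
(x_4, y_4) = (3482·168867574226 + 43·531·25752063645, 3482·25752063645 + 531·168867574226) = (1175993762661217, 179337367525896)
(x_5, y_5) = (3482·1175993762661217 + 43·531·179337367525896, 3482·179337367525896 + 531·1175993762661217) = (8189620394305140962, 1248905401698276099)

3482 531
24248647 3697884
168867574226 25752063645
1175993762661217 179337367525896
8189620394305140962 1248905401698276099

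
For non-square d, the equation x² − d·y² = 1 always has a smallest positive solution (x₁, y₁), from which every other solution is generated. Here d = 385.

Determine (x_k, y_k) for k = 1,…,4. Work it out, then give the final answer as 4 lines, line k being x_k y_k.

95831 4884
18367161121 936077208
3520286834677271 179410429834812
674705215289547953281 34386161802063660336

√385 → a₀=19, period (1,1,1,1,1,…,1,1,38); ℓ=16 even so k=15
k=0  a_k=19  p_k/q_k = 19/1
k=1  a_k=1  p_k/q_k = 20/1
k=2  a_k=1  p_k/q_k = 39/2
k=3  a_k=1  p_k/q_k = 59/3
k=4  a_k=1  p_k/q_k = 98/5
k=5  a_k=1  p_k/q_k = 157/8
k=6  a_k=3  p_k/q_k = 569/29
…
k=8  a_k=2  p_k/q_k = 2021/103
k=9  a_k=1  p_k/q_k = 2747/140
…
k=11  a_k=1  p_k/q_k = 13009/663
k=12  a_k=1  p_k/q_k = 23271/1186
k=13  a_k=1  p_k/q_k = 36280/1849
k=14  a_k=1  p_k/q_k = 59551/3035
k=15  a_k=1  p_k/q_k = 95831/4884
(x₁, y₁) = (95831, 4884);  95831² − 385·4884² = 1 ✓
(95831+4884√385)^2 = 18367161121 + 936077208√385
(95831+4884√385)^3 = 3520286834677271 + 179410429834812√385
(95831+4884√385)^4 = 674705215289547953281 + 34386161802063660336√385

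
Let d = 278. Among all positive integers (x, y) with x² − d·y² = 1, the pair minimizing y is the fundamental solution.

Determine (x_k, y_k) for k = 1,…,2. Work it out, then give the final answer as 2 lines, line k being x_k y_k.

[16; 1,2,16,2,1,32] for √278; ℓ=6 ⇒ convergent index 5
a_0=16:  p_0=16·1+0=16,  q_0=16·0+1=1
…
a_2=2:  p_2=2·17+16=50,  q_2=2·1+1=3
a_3=16:  p_3=16·50+17=817,  q_3=16·3+1=49
a_4=2:  p_4=2·817+50=1684,  q_4=2·49+3=101
a_5=1:  p_5=1·1684+817=2501,  q_5=1·101+49=150
(x₁, y₁) = (2501, 150);  2501² − 278·150² = 1 ✓
k=2:  x_2 = 2501·2501+278·150·150 = 12510001,  y_2 = 2501·150+150·2501 = 750300

2501 150
12510001 750300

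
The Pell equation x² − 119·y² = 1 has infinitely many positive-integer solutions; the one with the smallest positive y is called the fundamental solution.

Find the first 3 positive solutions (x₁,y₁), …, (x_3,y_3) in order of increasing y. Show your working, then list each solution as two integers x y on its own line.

√119 = [10; 1,9,1,20, …], period ℓ=4 (even) → k=3
a_0=10:  p_0=10·1+0=10,  q_0=10·0+1=1
a_1=1:  p_1=1·10+1=11,  q_1=1·1+0=1
a_2=9:  p_2=9·11+10=109,  q_2=9·1+1=10
a_3=1:  p_3=1·109+11=120,  q_3=1·10+1=11
(x₁, y₁) = (120, 11);  120² − 119·11² = 1 ✓
(120+11√119)^2 = 28799 + 2640√119
(120+11√119)^3 = 6911640 + 633589√119

120 11
28799 2640
6911640 633589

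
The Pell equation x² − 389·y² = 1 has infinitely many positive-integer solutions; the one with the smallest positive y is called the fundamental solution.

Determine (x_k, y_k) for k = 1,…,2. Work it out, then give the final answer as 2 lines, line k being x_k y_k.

3287049 166660
21609382256801 1095639172680

√389 → a₀=19, period (1,2,1,1,1,1,2,1,38); ℓ=9 odd so k=17
k=0  a_k=19  p_k/q_k = 19/1
…
k=4  a_k=1  p_k/q_k = 138/7
…
k=7  a_k=2  p_k/q_k = 927/47
…
k=11  a_k=2  p_k/q_k = 151493/7681
…
k=16  a_k=2  p_k/q_k = 2376809/120509
k=17  a_k=1  p_k/q_k = 3287049/166660
→ (3287049, 166660).  Check: 3287049²=10804691128401, 389·166660²=10804691128400, difference 1.
(x_2, y_2) = (3287049·3287049 + 389·166660·166660, 3287049·166660 + 166660·3287049) = (21609382256801, 1095639172680)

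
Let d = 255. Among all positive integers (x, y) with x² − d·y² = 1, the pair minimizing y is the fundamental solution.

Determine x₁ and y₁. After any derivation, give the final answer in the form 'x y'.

16 1

√255 → a₀=15, period (1,30); ℓ=2 even so k=1
a_0=15:  p_0=15·1+0=15,  q_0=15·0+1=1
a_1=1:  p_1=1·15+1=16,  q_1=1·1+0=1
(x₁, y₁) = (16, 1);  16² − 255·1² = 1 ✓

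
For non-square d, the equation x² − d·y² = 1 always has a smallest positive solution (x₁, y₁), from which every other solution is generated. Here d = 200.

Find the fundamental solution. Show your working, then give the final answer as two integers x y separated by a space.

√200 = [14; 7,28, …], period ℓ=2 (even) → k=1
i=0: a=14 ⇒ p=14, q=1
i=1: a=7 ⇒ p=99, q=7
→ (99, 7).  Check: 99²=9801, 200·7²=9800, difference 1.

99 7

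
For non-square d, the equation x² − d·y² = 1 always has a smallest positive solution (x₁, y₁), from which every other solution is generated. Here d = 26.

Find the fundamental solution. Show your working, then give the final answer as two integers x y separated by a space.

√26 = [5; 10, …], period ℓ=1 (odd) → k=1
k=0  a_k=5  p_k/q_k = 5/1
k=1  a_k=10  p_k/q_k = 51/10
fundamental: x₁=51, y₁=10  (since 2601 − 26·100 = 1)

51 10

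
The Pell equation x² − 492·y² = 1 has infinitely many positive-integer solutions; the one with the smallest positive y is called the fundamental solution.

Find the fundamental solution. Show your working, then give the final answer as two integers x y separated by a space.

√492 = [22; 5,1,1,10,1,1,5,44, …], period ℓ=8 (even) → k=7
k=0  a_k=22  p_k/q_k = 22/1
…
k=2  a_k=1  p_k/q_k = 133/6
k=3  a_k=1  p_k/q_k = 244/11
k=4  a_k=10  p_k/q_k = 2573/116
…
k=6  a_k=1  p_k/q_k = 5390/243
k=7  a_k=5  p_k/q_k = 29767/1342
(x₁, y₁) = (29767, 1342);  29767² − 492·1342² = 1 ✓

29767 1342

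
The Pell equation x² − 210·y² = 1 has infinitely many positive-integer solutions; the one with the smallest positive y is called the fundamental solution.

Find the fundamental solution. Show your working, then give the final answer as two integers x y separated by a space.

d=210: √d = [14; 2,28] (ℓ=2, even), read p_1/q_1
step 0: (14, 1)  from 14·(1,0) + (0,1)
step 1: (29, 2)  from 2·(14,1) + (1,0)
fundamental: x₁=29, y₁=2  (since 841 − 210·4 = 1)

29 2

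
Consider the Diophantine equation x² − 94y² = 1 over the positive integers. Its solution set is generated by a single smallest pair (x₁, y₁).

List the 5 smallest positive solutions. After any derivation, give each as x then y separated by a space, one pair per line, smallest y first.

2143295 221064
9187426914049 947610731760
39382732335491159615 4062018686654877336
168817626601983862467148801 17412208682026983028992480
723651950015758622280719887718975 74638999614285983163562219965864

√94 = [9; 1,2,3,1,1,…,2,1,18, …], period ℓ=16 (even) → k=15
a_0=9:  p_0=9·1+0=9,  q_0=9·0+1=1
a_1=1:  p_1=1·9+1=10,  q_1=1·1+0=1
…
a_5=1:  p_5=1·126+97=223,  q_5=1·13+10=23
…
a_8=8:  p_8=8·1464+1241=12953,  q_8=8·151+128=1336
…
a_11=1:  p_11=1·85038+14417=99455,  q_11=1·8771+1487=10258
a_12=1:  p_12=1·99455+85038=184493,  q_12=1·10258+8771=19029
…
a_14=2:  p_14=2·652934+184493=1490361,  q_14=2·67345+19029=153719
a_15=1:  p_15=1·1490361+652934=2143295,  q_15=1·153719+67345=221064
fundamental: x₁=2143295, y₁=221064  (since 4593713457025 − 94·48869292096 = 1)
k=2:  x_2 = 2143295·2143295+94·221064·221064 = 9187426914049,  y_2 = 2143295·221064+221064·2143295 = 947610731760
k=3:  x_3 = 2143295·9187426914049+94·221064·947610731760 = 39382732335491159615,  y_3 = 2143295·947610731760+221064·9187426914049 = 4062018686654877336
k=4:  x_4 = 2143295·39382732335491159615+94·221064·4062018686654877336 = 168817626601983862467148801,  y_4 = 2143295·4062018686654877336+221064·39382732335491159615 = 17412208682026983028992480
k=5:  x_5 = 2143295·168817626601983862467148801+94·221064·17412208682026983028992480 = 723651950015758622280719887718975,  y_5 = 2143295·17412208682026983028992480+221064·168817626601983862467148801 = 74638999614285983163562219965864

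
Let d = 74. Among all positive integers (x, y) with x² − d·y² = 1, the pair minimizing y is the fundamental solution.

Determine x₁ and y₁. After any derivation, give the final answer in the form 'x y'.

3699 430

√74 → a₀=8, period (1,1,1,1,16); ℓ=5 odd so k=9
step 0: (8, 1)  from 8·(1,0) + (0,1)
step 1: (9, 1)  from 1·(8,1) + (1,0)
step 2: (17, 2)  from 1·(9,1) + (8,1)
step 3: (26, 3)  from 1·(17,2) + (9,1)
step 4: (43, 5)  from 1·(26,3) + (17,2)
step 5: (714, 83)  from 16·(43,5) + (26,3)
step 6: (757, 88)  from 1·(714,83) + (43,5)
step 7: (1471, 171)  from 1·(757,88) + (714,83)
step 8: (2228, 259)  from 1·(1471,171) + (757,88)
step 9: (3699, 430)  from 1·(2228,259) + (1471,171)
(x₁, y₁) = (3699, 430);  3699² − 74·430² = 1 ✓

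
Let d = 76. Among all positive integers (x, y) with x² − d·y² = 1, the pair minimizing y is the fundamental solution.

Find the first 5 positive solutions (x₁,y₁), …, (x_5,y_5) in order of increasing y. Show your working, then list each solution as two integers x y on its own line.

57799 6630
6681448801 766414740
772362118440199 88596011107890
89283516160768675201 10241521691283453480
10320995900380175197444999 1183899424380388644273150

[8; 1,2,1,1,5,4,5,1,1,2,1,16] for √76; ℓ=12 ⇒ convergent index 11
i=0: a=8 ⇒ p=8, q=1
…
i=2: a=2 ⇒ p=26, q=3
i=3: a=1 ⇒ p=35, q=4
i=4: a=1 ⇒ p=61, q=7
…
i=6: a=4 ⇒ p=1421, q=163
i=7: a=5 ⇒ p=7445, q=854
i=8: a=1 ⇒ p=8866, q=1017
…
i=10: a=2 ⇒ p=41488, q=4759
i=11: a=1 ⇒ p=57799, q=6630
(x₁, y₁) = (57799, 6630);  57799² − 76·6630² = 1 ✓
(57799+6630√76)^2 = 6681448801 + 766414740√76
(57799+6630√76)^3 = 772362118440199 + 88596011107890√76
(57799+6630√76)^4 = 89283516160768675201 + 10241521691283453480√76
(57799+6630√76)^5 = 10320995900380175197444999 + 1183899424380388644273150√76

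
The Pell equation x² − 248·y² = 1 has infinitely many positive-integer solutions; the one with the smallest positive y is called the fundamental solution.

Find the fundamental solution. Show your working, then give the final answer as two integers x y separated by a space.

63 4

√248 → a₀=15, period (1,2,1,30); ℓ=4 even so k=3
a_0=15:  p_0=15·1+0=15,  q_0=15·0+1=1
a_1=1:  p_1=1·15+1=16,  q_1=1·1+0=1
a_2=2:  p_2=2·16+15=47,  q_2=2·1+1=3
a_3=1:  p_3=1·47+16=63,  q_3=1·3+1=4
→ (63, 4).  Check: 63²=3969, 248·4²=3968, difference 1.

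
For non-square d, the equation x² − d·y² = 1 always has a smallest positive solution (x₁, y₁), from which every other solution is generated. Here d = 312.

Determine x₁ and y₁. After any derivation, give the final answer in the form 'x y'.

d=312: √d = [17; 1,1,1,34] (ℓ=4, even), read p_3/q_3
step 0: (17, 1)  from 17·(1,0) + (0,1)
…
step 2: (35, 2)  from 1·(18,1) + (17,1)
step 3: (53, 3)  from 1·(35,2) + (18,1)
fundamental: x₁=53, y₁=3  (since 2809 − 312·9 = 1)

53 3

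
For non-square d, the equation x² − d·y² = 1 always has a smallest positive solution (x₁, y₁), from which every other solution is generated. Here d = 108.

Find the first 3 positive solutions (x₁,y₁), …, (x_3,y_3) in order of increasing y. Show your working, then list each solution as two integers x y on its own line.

√108 = [10; 2,1,1,4,1,1,2,20, …], period ℓ=8 (even) → k=7
k=0  a_k=10  p_k/q_k = 10/1
k=1  a_k=2  p_k/q_k = 21/2
k=2  a_k=1  p_k/q_k = 31/3
k=3  a_k=1  p_k/q_k = 52/5
k=4  a_k=4  p_k/q_k = 239/23
k=5  a_k=1  p_k/q_k = 291/28
k=6  a_k=1  p_k/q_k = 530/51
k=7  a_k=2  p_k/q_k = 1351/130
fundamental: x₁=1351, y₁=130  (since 1825201 − 108·16900 = 1)
(1351+130√108)^2 = 3650401 + 351260√108
(1351+130√108)^3 = 9863382151 + 949104390√108

1351 130
3650401 351260
9863382151 949104390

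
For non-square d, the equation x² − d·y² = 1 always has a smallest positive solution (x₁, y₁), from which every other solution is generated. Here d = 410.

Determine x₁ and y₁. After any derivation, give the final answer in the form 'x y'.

[20; 4,40] for √410; ℓ=2 ⇒ convergent index 1
a_0=20:  p_0=20·1+0=20,  q_0=20·0+1=1
a_1=4:  p_1=4·20+1=81,  q_1=4·1+0=4
→ (81, 4).  Check: 81²=6561, 410·4²=6560, difference 1.

81 4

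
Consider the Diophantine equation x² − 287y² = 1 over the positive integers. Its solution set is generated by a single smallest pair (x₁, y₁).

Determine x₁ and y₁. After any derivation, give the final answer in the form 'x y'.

288 17

√287 = [16; 1,15,1,32, …], period ℓ=4 (even) → k=3
a_0=16:  p_0=16·1+0=16,  q_0=16·0+1=1
…
a_2=15:  p_2=15·17+16=271,  q_2=15·1+1=16
a_3=1:  p_3=1·271+17=288,  q_3=1·16+1=17
(x₁, y₁) = (288, 17);  288² − 287·17² = 1 ✓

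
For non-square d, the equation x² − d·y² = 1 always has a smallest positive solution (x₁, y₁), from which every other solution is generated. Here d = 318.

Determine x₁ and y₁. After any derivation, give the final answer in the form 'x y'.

d=318: √d = [17; 1,4,1,34] (ℓ=4, even), read p_3/q_3
step 0: (17, 1)  from 17·(1,0) + (0,1)
…
step 2: (89, 5)  from 4·(18,1) + (17,1)
step 3: (107, 6)  from 1·(89,5) + (18,1)
fundamental: x₁=107, y₁=6  (since 11449 − 318·36 = 1)

107 6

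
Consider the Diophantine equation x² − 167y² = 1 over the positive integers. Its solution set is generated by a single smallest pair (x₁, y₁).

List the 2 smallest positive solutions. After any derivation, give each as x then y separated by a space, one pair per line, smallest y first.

168 13
56447 4368

√167 → a₀=12, period (1,11,1,24); ℓ=4 even so k=3
step 0: (12, 1)  from 12·(1,0) + (0,1)
step 1: (13, 1)  from 1·(12,1) + (1,0)
step 2: (155, 12)  from 11·(13,1) + (12,1)
step 3: (168, 13)  from 1·(155,12) + (13,1)
→ (168, 13).  Check: 168²=28224, 167·13²=28223, difference 1.
n=2: (168,13)∘(168,13) = (168·168+167·13·13, 168·13+13·168) = (56447,4368)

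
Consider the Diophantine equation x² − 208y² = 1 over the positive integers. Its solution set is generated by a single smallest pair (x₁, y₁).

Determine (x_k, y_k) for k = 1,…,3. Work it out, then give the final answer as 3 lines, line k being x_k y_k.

d=208: √d = [14; 2,2,1,2,2,28] (ℓ=6, even), read p_5/q_5
k=0  a_k=14  p_k/q_k = 14/1
…
k=4  a_k=2  p_k/q_k = 274/19
k=5  a_k=2  p_k/q_k = 649/45
(x₁, y₁) = (649, 45);  649² − 208·45² = 1 ✓
(649+45√208)^2 = 842401 + 58410√208
(649+45√208)^3 = 1093435849 + 75816135√208

649 45
842401 58410
1093435849 75816135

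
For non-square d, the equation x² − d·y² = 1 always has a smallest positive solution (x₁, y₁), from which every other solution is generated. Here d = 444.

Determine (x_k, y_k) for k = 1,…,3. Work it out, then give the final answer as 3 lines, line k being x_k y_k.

√444 = [21; 14,42, …], period ℓ=2 (even) → k=1
k=0  a_k=21  p_k/q_k = 21/1
k=1  a_k=14  p_k/q_k = 295/14
→ (295, 14).  Check: 295²=87025, 444·14²=87024, difference 1.
k=2:  x_2 = 295·295+444·14·14 = 174049,  y_2 = 295·14+14·295 = 8260
k=3:  x_3 = 295·174049+444·14·8260 = 102688615,  y_3 = 295·8260+14·174049 = 4873386

295 14
174049 8260
102688615 4873386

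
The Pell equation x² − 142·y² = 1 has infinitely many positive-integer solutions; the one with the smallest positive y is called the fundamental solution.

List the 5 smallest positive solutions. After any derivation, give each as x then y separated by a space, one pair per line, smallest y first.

[11; 1,10,1,22] for √142; ℓ=4 ⇒ convergent index 3
i=0: a=11 ⇒ p=11, q=1
…
i=2: a=10 ⇒ p=131, q=11
i=3: a=1 ⇒ p=143, q=12
fundamental: x₁=143, y₁=12  (since 20449 − 142·144 = 1)
n=2: (143,12)∘(143,12) = (143·143+142·12·12, 143·12+12·143) = (40897,3432)
n=3: (40897,3432)∘(143,12) = (143·40897+142·12·3432, 143·3432+12·40897) = (11696399,981540)
n=4: (11696399,981540)∘(143,12) = (143·11696399+142·12·981540, 143·981540+12·11696399) = (3345129217,280717008)
n=5: (3345129217,280717008)∘(143,12) = (143·3345129217+142·12·280717008, 143·280717008+12·3345129217) = (956695259663,80284082748)

143 12
40897 3432
11696399 981540
3345129217 280717008
956695259663 80284082748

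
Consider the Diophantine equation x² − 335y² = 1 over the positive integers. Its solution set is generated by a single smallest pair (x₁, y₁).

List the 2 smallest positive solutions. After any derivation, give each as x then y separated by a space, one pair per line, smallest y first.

√335 = [18; 3,3,3,36, …], period ℓ=4 (even) → k=3
i=0: a=18 ⇒ p=18, q=1
…
i=2: a=3 ⇒ p=183, q=10
i=3: a=3 ⇒ p=604, q=33
fundamental: x₁=604, y₁=33  (since 364816 − 335·1089 = 1)
k=2:  x_2 = 604·604+335·33·33 = 729631,  y_2 = 604·33+33·604 = 39864

604 33
729631 39864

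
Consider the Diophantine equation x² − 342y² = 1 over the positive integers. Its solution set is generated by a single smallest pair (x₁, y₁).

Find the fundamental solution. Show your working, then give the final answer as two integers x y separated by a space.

√342 = [18; 2,36, …], period ℓ=2 (even) → k=1
k=0  a_k=18  p_k/q_k = 18/1
k=1  a_k=2  p_k/q_k = 37/2
(x₁, y₁) = (37, 2);  37² − 342·2² = 1 ✓

37 2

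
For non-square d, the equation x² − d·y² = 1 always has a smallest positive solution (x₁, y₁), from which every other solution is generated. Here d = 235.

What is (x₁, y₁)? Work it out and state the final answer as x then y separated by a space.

46 3

d=235: √d = [15; 3,30] (ℓ=2, even), read p_1/q_1
a_0=15:  p_0=15·1+0=15,  q_0=15·0+1=1
a_1=3:  p_1=3·15+1=46,  q_1=3·1+0=3
fundamental: x₁=46, y₁=3  (since 2116 − 235·9 = 1)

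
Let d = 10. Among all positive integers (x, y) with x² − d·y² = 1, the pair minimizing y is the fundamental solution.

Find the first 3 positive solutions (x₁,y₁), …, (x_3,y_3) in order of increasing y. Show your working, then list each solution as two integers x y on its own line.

19 6
721 228
27379 8658

[3; 6] for √10; ℓ=1 ⇒ convergent index 1
k=0  a_k=3  p_k/q_k = 3/1
k=1  a_k=6  p_k/q_k = 19/6
fundamental: x₁=19, y₁=6  (since 361 − 10·36 = 1)
(19+6√10)^2 = 721 + 228√10
(19+6√10)^3 = 27379 + 8658√10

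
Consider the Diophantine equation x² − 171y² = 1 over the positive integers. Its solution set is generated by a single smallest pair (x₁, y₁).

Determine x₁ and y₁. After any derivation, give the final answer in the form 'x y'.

√171 → a₀=13, period (13,26); ℓ=2 even so k=1
k=0  a_k=13  p_k/q_k = 13/1
k=1  a_k=13  p_k/q_k = 170/13
(x₁, y₁) = (170, 13);  170² − 171·13² = 1 ✓

170 13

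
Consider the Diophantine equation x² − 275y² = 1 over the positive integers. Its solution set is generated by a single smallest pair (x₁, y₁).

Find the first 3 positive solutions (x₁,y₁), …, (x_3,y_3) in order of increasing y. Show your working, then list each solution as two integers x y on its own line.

199 12
79201 4776
31521799 1900836

√275 = [16; 1,1,2,1,1,32, …], period ℓ=6 (even) → k=5
i=0: a=16 ⇒ p=16, q=1
…
i=2: a=1 ⇒ p=33, q=2
i=3: a=2 ⇒ p=83, q=5
i=4: a=1 ⇒ p=116, q=7
i=5: a=1 ⇒ p=199, q=12
fundamental: x₁=199, y₁=12  (since 39601 − 275·144 = 1)
(199+12√275)^2 = 79201 + 4776√275
(199+12√275)^3 = 31521799 + 1900836√275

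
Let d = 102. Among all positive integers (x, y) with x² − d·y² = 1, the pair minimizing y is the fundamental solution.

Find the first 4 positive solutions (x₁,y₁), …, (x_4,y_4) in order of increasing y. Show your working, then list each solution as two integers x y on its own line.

101 10
20401 2020
4120901 408030
832401601 82420040

[10; 10,20] for √102; ℓ=2 ⇒ convergent index 1
step 0: (10, 1)  from 10·(1,0) + (0,1)
step 1: (101, 10)  from 10·(10,1) + (1,0)
(x₁, y₁) = (101, 10);  101² − 102·10² = 1 ✓
(101+10√102)^2 = 20401 + 2020√102
(101+10√102)^3 = 4120901 + 408030√102
(101+10√102)^4 = 832401601 + 82420040√102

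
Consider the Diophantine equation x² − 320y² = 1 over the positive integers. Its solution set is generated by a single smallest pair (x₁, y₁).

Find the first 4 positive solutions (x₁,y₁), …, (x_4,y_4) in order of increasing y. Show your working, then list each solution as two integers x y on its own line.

161 9
51841 2898
16692641 933147
5374978561 300470436

√320 = [17; 1,7,1,34, …], period ℓ=4 (even) → k=3
a_0=17:  p_0=17·1+0=17,  q_0=17·0+1=1
…
a_2=7:  p_2=7·18+17=143,  q_2=7·1+1=8
a_3=1:  p_3=1·143+18=161,  q_3=1·8+1=9
(x₁, y₁) = (161, 9);  161² − 320·9² = 1 ✓
(161+9√320)^2 = 51841 + 2898√320
(161+9√320)^3 = 16692641 + 933147√320
(161+9√320)^4 = 5374978561 + 300470436√320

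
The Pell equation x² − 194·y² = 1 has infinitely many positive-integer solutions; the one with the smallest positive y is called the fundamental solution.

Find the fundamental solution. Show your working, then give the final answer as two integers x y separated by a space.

195 14

[13; 1,12,1,26] for √194; ℓ=4 ⇒ convergent index 3
k=0  a_k=13  p_k/q_k = 13/1
k=1  a_k=1  p_k/q_k = 14/1
k=2  a_k=12  p_k/q_k = 181/13
k=3  a_k=1  p_k/q_k = 195/14
→ (195, 14).  Check: 195²=38025, 194·14²=38024, difference 1.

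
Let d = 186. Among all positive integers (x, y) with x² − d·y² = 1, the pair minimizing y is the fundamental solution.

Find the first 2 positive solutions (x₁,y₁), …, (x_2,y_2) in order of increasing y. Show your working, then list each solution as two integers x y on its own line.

√186 → a₀=13, period (1,1,1,3,4,3,1,1,1,26); ℓ=10 even so k=9
k=0  a_k=13  p_k/q_k = 13/1
k=1  a_k=1  p_k/q_k = 14/1
…
k=3  a_k=1  p_k/q_k = 41/3
…
k=5  a_k=4  p_k/q_k = 641/47
…
k=7  a_k=1  p_k/q_k = 2714/199
k=8  a_k=1  p_k/q_k = 4787/351
k=9  a_k=1  p_k/q_k = 7501/550
fundamental: x₁=7501, y₁=550  (since 56265001 − 186·302500 = 1)
n=2: (7501,550)∘(7501,550) = (7501·7501+186·550·550, 7501·550+550·7501) = (112530001,8251100)

7501 550
112530001 8251100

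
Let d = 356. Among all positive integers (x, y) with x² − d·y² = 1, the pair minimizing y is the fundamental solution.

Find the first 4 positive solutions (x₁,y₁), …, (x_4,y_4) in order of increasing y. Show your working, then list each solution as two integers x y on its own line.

d=356: √d = [18; 1,6,1,1,2,…,6,1,36] (ℓ=14, even), read p_13/q_13
i=0: a=18 ⇒ p=18, q=1
i=1: a=1 ⇒ p=19, q=1
…
i=6: a=1 ⇒ p=1000, q=53
i=7: a=8 ⇒ p=8717, q=462
…
i=10: a=1 ⇒ p=37868, q=2007
…
i=12: a=6 ⇒ p=433982, q=23001
i=13: a=1 ⇒ p=500001, q=26500
→ (500001, 26500).  Check: 500001²=250001000001, 356·26500²=250001000000, difference 1.
k=2:  x_2 = 500001·500001+356·26500·26500 = 500002000001,  y_2 = 500001·26500+26500·500001 = 26500053000
k=3:  x_3 = 500001·500002000001+356·26500·26500053000 = 500003000004500001,  y_3 = 500001·26500053000+26500·500002000001 = 26500106000079500
k=4:  x_4 = 500001·500003000004500001+356·26500·26500106000079500 = 500004000010000008000001,  y_4 = 500001·26500106000079500+26500·500003000004500001 = 26500159000265000106000

500001 26500
500002000001 26500053000
500003000004500001 26500106000079500
500004000010000008000001 26500159000265000106000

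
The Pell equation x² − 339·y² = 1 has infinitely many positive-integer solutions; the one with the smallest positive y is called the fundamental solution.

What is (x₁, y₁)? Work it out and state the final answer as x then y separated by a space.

[18; 2,2,2,1,17,1,2,2,2,36] for √339; ℓ=10 ⇒ convergent index 9
i=0: a=18 ⇒ p=18, q=1
i=1: a=2 ⇒ p=37, q=2
…
i=4: a=1 ⇒ p=313, q=17
…
i=6: a=1 ⇒ p=5855, q=318
…
i=8: a=2 ⇒ p=40359, q=2192
i=9: a=2 ⇒ p=97970, q=5321
→ (97970, 5321).  Check: 97970²=9598120900, 339·5321²=9598120899, difference 1.

97970 5321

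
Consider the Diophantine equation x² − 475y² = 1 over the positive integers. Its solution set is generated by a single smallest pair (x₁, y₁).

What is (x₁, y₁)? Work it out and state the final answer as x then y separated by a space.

57799 2652

√475 → a₀=21, period (1,3,1,6,2,6,1,3,1,42); ℓ=10 even so k=9
i=0: a=21 ⇒ p=21, q=1
…
i=2: a=3 ⇒ p=87, q=4
i=3: a=1 ⇒ p=109, q=5
…
i=5: a=2 ⇒ p=1591, q=73
…
i=8: a=3 ⇒ p=45921, q=2107
i=9: a=1 ⇒ p=57799, q=2652
(x₁, y₁) = (57799, 2652);  57799² − 475·2652² = 1 ✓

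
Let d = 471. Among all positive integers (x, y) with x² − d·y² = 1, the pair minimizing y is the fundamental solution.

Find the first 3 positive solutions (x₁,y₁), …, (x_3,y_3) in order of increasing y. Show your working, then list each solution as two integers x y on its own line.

d=471: √d = [21; 1,2,2,1,3,…,2,1,42] (ℓ=14, even), read p_13/q_13
a_0=21:  p_0=21·1+0=21,  q_0=21·0+1=1
…
a_4=1:  p_4=1·152+65=217,  q_4=1·7+3=10
a_5=3:  p_5=3·217+152=803,  q_5=3·10+7=37
…
a_7=14:  p_7=14·3429+803=48809,  q_7=14·158+37=2249
a_8=4:  p_8=4·48809+3429=198665,  q_8=4·2249+158=9154
…
a_10=1:  p_10=1·644804+198665=843469,  q_10=1·29711+9154=38865
…
a_12=2:  p_12=2·2331742+843469=5506953,  q_12=2·107441+38865=253747
a_13=1:  p_13=1·5506953+2331742=7838695,  q_13=1·253747+107441=361188
→ (7838695, 361188).  Check: 7838695²=61445139303025, 471·361188²=61445139303024, difference 1.
(x_2, y_2) = (7838695·7838695 + 471·361188·361188, 7838695·361188 + 361188·7838695) = (122890278606049, 5662485139320)
(x_3, y_3) = (7838695·122890278606049 + 471·361188·5662485139320, 7838695·5662485139320 + 361188·122890278606049) = (1926598824915678693415, 88772987898323613612)

7838695 361188
122890278606049 5662485139320
1926598824915678693415 88772987898323613612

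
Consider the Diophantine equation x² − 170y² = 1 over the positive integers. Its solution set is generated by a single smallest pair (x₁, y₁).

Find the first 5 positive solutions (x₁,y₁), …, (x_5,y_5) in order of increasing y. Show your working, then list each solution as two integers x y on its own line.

√170 = [13; 26, …], period ℓ=1 (odd) → k=1
k=0  a_k=13  p_k/q_k = 13/1
k=1  a_k=26  p_k/q_k = 339/26
fundamental: x₁=339, y₁=26  (since 114921 − 170·676 = 1)
(x_2, y_2) = (339·339 + 170·26·26, 339·26 + 26·339) = (229841, 17628)
(x_3, y_3) = (339·229841 + 170·26·17628, 339·17628 + 26·229841) = (155831859, 11951758)
(x_4, y_4) = (339·155831859 + 170·26·11951758, 339·11951758 + 26·155831859) = (105653770561, 8103274296)
(x_5, y_5) = (339·105653770561 + 170·26·8103274296, 339·8103274296 + 26·105653770561) = (71633100608499, 5494008020930)

339 26
229841 17628
155831859 11951758
105653770561 8103274296
71633100608499 5494008020930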